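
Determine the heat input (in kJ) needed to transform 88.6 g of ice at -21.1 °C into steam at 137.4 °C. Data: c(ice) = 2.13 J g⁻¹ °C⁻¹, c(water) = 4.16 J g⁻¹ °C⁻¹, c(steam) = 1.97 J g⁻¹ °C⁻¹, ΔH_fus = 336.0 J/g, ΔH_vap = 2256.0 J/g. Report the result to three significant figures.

q = 277 kJ

q1 (heat ice -21.1→0.0 °C): 88.6 × 2.13 × 21.1 = 3982 J
q2 (melt at 0 °C): 88.6 × 336.0 = 29770 J
q3 (heat water 0.0→100.0 °C): 88.6 × 4.16 × 100.0 = 36858 J
q4 (vaporize at 100 °C): 88.6 × 2256.0 = 199882 J
q5 (heat steam 100.0→137.4 °C): 88.6 × 1.97 × 37.4 = 6528 J
Total: 3982 + 29770 + 36858 + 199882 + 6528 = 277020 J = 277 kJ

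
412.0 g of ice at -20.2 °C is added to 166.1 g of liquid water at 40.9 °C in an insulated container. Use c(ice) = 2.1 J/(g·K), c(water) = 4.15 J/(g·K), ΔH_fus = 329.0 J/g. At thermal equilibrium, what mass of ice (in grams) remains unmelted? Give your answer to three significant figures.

m_ice remaining = 379 g

Heat to warm all ice to 0 °C: 412.0×2.1×20.2 = 17477 J
Heat released by water cooling to 0 °C: 166.1×4.15×40.9 = 28193 J
28193 J < 17477 + 412.0×329.0 = 153025 J, so not all ice melts; final T = 0 °C.
Heat left for melting: 28193 − 17477 = 10716 J
Mass melted = 10716 / 329.0 = 32.57 g
Ice remaining = 412.0 − 32.57 = 379.43 g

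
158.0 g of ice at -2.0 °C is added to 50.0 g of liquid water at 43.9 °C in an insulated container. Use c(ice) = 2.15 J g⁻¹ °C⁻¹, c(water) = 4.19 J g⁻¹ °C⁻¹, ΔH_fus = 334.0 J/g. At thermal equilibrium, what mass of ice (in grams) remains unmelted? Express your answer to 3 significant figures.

Heat to warm all ice to 0 °C: 158.0×2.15×2.0 = 679.400 J
Heat released by water cooling to 0 °C: 50.0×4.19×43.9 = 9197.05 J
9197.05 J < 679.400 + 158.0×334.0 = 53451.400 J, so not all ice melts; final T = 0 °C.
Heat left for melting: 9197.05 − 679.400 = 8517.650 J
Mass melted = 8517.650 / 334.0 = 25.502 g
Ice remaining = 158.0 − 25.502 = 132.498 g

m_ice remaining = 132 g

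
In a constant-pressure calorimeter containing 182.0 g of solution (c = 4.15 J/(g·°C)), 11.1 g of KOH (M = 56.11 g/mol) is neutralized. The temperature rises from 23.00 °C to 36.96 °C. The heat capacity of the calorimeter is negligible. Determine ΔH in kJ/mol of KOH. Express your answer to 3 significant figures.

ΔH = -53.3 kJ/mol

|ΔT| = |36.96 − 23.00| = 13.96 °C
|q_surr| = (182.0 × 4.15) × 13.96 = 755.3 × 13.96 = 10540 J
n(KOH) = 11.1 / 56.11 = 0.1978 mol
Temperature rose, so q_rxn = −|q_surr| = -10.54 kJ
ΔH = q_rxn / n = -53.29 kJ/mol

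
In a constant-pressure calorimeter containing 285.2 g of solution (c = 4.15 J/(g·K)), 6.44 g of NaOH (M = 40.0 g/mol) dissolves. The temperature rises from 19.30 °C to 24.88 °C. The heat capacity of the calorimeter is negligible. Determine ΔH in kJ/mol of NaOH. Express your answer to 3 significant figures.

|ΔT| = |24.88 − 19.30| = 5.58 °C
|q_surr| = (285.2 × 4.15) × 5.58 = 1183.58 × 5.58 = 6604 J
n(NaOH) = 6.44 / 40.0 = 0.1610 mol
Temperature rose, so q_rxn = −|q_surr| = -6.604 kJ
ΔH = q_rxn / n = -41.02 kJ/mol

ΔH = -41.0 kJ/mol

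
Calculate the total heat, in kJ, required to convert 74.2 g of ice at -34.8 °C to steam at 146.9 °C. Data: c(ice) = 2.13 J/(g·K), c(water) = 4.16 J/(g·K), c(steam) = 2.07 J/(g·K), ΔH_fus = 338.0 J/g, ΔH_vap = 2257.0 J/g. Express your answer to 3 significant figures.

q = 236 kJ

q1 (heat ice -34.8→0.0 °C): 74.2 × 2.13 × 34.8 = 5500 J
q2 (melt at 0 °C): 74.2 × 338.0 = 25080 J
q3 (heat water 0.0→100.0 °C): 74.2 × 4.16 × 100.0 = 30867 J
q4 (vaporize at 100 °C): 74.2 × 2257.0 = 167469 J
q5 (heat steam 100.0→146.9 °C): 74.2 × 2.07 × 46.9 = 7204 J
Total: 5500 + 25080 + 30867 + 167469 + 7204 = 236120 J = 236 kJ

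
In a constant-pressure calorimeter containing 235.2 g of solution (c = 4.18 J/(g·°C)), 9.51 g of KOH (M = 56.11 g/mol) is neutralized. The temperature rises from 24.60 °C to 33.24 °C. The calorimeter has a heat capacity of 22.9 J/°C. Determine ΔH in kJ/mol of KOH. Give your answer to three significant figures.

ΔH = -51.3 kJ/mol

|ΔT| = |33.24 − 24.60| = 8.64 °C
|q_surr| = (235.2 × 4.18 + 22.9) × 8.64 = 1006.036 × 8.64 = 8692 J
n(KOH) = 9.51 / 56.11 = 0.1695 mol
Temperature rose, so q_rxn = −|q_surr| = -8.692 kJ
ΔH = q_rxn / n = -51.28 kJ/mol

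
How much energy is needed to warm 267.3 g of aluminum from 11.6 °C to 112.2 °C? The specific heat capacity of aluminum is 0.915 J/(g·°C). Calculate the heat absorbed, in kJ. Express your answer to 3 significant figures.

q = 24.6 kJ

q = m c ΔT = 267.3 × 0.915 × (112.2 − 11.6)
q = 267.3 × 0.915 × 100.6 = 24600 J = 24.6 kJ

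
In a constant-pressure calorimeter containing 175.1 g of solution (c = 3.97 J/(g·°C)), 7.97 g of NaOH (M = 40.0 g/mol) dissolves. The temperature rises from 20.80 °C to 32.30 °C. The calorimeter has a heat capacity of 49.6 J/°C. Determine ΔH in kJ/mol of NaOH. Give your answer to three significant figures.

|ΔT| = |32.30 − 20.80| = 11.50 °C
|q_surr| = (175.1 × 3.97 + 49.6) × 11.50 = 744.747 × 11.50 = 8565 J
n(NaOH) = 7.97 / 40.0 = 0.1993 mol
Temperature rose, so q_rxn = −|q_surr| = -8.565 kJ
ΔH = q_rxn / n = -42.98 kJ/mol

ΔH = -43.0 kJ/mol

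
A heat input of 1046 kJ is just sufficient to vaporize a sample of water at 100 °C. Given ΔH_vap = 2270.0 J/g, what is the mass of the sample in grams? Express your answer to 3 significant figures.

m = q / ΔH_vap = 1046000 J / 2270.0 J/g = 461 g

m = 461 g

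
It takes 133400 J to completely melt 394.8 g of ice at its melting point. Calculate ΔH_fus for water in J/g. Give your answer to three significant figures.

ΔH_fus = q / m = 133400 / 394.8 = 338 J/g

ΔH_fus = 338 J/g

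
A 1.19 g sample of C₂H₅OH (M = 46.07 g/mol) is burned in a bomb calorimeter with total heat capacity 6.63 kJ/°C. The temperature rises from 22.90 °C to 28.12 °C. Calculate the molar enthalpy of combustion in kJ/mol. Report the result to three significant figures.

ΔT = 28.12 − 22.90 = 5.22 °C
q_cal = C_cal × ΔT = 6.63 × 5.22 = 34.6086 kJ
n = 1.19 / 46.07 = 0.02583 mol
q_rxn = −q_cal = -34.6086 kJ
ΔH = -34.6086 / 0.02583 = -1340 kJ/mol

ΔH = -1340 kJ/mol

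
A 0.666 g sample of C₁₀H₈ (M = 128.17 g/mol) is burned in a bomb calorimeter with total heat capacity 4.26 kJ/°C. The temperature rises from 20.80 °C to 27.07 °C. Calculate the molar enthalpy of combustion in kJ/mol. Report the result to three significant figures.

ΔH = -5140 kJ/mol

ΔT = 27.07 − 20.80 = 6.27 °C
q_cal = C_cal × ΔT = 4.26 × 6.27 = 26.7102 kJ
n = 0.666 / 128.17 = 0.005196 mol
q_rxn = −q_cal = -26.7102 kJ
ΔH = -26.7102 / 0.005196 = -5141 kJ/mol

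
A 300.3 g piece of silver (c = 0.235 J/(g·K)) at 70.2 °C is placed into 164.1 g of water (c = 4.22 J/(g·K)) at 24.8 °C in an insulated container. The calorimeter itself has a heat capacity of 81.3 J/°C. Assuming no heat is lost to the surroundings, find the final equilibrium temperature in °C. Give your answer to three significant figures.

Heat lost by silver = heat gained by water + calorimeter.
(300.3)(0.235)(70.2 − T) = [(164.1)(4.22) + 81.3](T − 24.8)
70.5705 (70.2 − T) = 773.802 (T − 24.8)
4954.0 − 70.5705 T = 773.802 T − 19190
24144.0 = 844.3725 T
T = 28.59 °C

T_f = 28.6 °C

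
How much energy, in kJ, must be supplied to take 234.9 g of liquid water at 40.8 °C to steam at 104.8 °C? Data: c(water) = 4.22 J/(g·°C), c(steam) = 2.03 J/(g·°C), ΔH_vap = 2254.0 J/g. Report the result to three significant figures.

q = 590 kJ

q1 (heat water 40.8→100.0 °C): 234.9 × 4.22 × 59.2 = 58684 J
q2 (vaporize at 100 °C): 234.9 × 2254.0 = 529465 J
q3 (heat steam 100.0→104.8 °C): 234.9 × 2.03 × 4.8 = 2289 J
Total: 58684 + 529465 + 2289 = 590438 J = 590 kJ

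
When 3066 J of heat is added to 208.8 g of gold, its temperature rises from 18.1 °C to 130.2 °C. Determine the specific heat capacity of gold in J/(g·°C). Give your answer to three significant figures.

c = 0.131 J/(g·°C)

c = q / (m ΔT) = 3066 / (208.8 × 112.1)
c = 3066 / 23406.48 = 0.131 J/(g·°C)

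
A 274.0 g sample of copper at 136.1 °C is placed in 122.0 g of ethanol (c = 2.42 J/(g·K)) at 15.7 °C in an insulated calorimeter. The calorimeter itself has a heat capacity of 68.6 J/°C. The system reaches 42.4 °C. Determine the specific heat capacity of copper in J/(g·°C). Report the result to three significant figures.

q_gained = (122.0 × 2.42 + 68.6) × (42.4 − 15.7) = 9715 J
q_lost = 274.0 × c × (136.1 − 42.4) = 25673.8 c
Set equal: c = 9715 / 25673.8 = 0.378 J/(g·°C)

c = 0.378 J/(g·°C)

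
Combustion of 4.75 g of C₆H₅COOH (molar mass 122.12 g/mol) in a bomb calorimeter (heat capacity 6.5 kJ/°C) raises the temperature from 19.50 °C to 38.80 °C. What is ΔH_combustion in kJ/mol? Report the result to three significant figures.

ΔH = -3230 kJ/mol

ΔT = 38.80 − 19.50 = 19.30 °C
q_cal = C_cal × ΔT = 6.5 × 19.30 = 125.45 kJ
n = 4.75 / 122.12 = 0.038896 mol
q_rxn = −q_cal = -125.45 kJ
ΔH = -125.45 / 0.038896 = -3225 kJ/mol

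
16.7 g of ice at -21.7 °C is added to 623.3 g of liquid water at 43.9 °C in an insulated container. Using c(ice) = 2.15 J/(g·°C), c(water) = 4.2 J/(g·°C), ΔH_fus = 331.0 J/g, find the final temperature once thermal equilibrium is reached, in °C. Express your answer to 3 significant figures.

Heat to bring ice to 0 °C and melt it: q₁ = 16.7×2.15×21.7 + 16.7×331.0 = 6306.8 J
Heat the water can supply cooling to 0 °C: 623.3×4.2×43.9 = 114924 J > q₁, so all ice melts.
Energy balance: 623.3×4.2×(43.9 − T) = 6306.8 + 16.7×4.2×(T − 0)
2617.86(43.9 − T) = 6306.8 + 70.14 T
114924 − 6306.8 = 2688.00 T
T = 108617.2 / 2688.00 = 40.41 °C

T_f = 40.4 °C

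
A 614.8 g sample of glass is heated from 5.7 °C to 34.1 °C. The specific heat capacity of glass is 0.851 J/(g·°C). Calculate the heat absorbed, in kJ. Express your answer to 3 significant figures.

q = 14.9 kJ

q = m c ΔT = 614.8 × 0.851 × (34.1 − 5.7)
q = 614.8 × 0.851 × 28.4 = 14860 J = 14.9 kJ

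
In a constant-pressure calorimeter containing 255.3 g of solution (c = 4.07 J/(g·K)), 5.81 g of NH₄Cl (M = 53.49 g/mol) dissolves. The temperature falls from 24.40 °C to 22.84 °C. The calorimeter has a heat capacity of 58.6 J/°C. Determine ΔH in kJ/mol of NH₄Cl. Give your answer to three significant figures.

ΔH = 15.8 kJ/mol

|ΔT| = |22.84 − 24.40| = 1.56 °C
|q_surr| = (255.3 × 4.07 + 58.6) × 1.56 = 1097.671 × 1.56 = 1712 J
n(NH₄Cl) = 5.81 / 53.49 = 0.1086 mol
Temperature fell, so q_rxn = +|q_surr| = 1.712 kJ
ΔH = q_rxn / n = 15.76 kJ/mol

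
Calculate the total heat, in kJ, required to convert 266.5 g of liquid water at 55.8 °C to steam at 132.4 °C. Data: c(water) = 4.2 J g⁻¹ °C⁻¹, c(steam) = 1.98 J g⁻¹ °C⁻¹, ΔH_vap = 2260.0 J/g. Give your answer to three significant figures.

q = 669 kJ

q1 (heat water 55.8→100.0 °C): 266.5 × 4.2 × 44.2 = 49473 J
q2 (vaporize at 100 °C): 266.5 × 2260.0 = 602290 J
q3 (heat steam 100.0→132.4 °C): 266.5 × 1.98 × 32.4 = 17097 J
Total: 49473 + 602290 + 17097 = 668860 J = 669 kJ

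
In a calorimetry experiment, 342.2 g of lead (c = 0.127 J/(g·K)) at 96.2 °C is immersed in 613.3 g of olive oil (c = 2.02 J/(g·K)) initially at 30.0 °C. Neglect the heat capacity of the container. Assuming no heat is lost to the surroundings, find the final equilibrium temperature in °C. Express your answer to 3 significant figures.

T_f = 32.2 °C

Heat lost by lead = heat gained by olive oil.
(342.2)(0.127)(96.2 − T) = (613.3)(2.02)(T − 30.0)
43.4594 (96.2 − T) = 1238.866 (T − 30.0)
4180.8 − 43.4594 T = 1238.866 T − 37166
41346.8 = 1282.3254 T
T = 32.24 °C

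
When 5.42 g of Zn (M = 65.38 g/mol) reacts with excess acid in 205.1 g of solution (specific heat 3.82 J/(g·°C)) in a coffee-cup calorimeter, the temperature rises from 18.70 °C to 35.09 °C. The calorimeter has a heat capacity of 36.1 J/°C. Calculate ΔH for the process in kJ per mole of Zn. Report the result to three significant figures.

ΔH = -162 kJ/mol

|ΔT| = |35.09 − 18.70| = 16.39 °C
|q_surr| = (205.1 × 3.82 + 36.1) × 16.39 = 819.582 × 16.39 = 13430 J
n(Zn) = 5.42 / 65.38 = 0.08290 mol
Temperature rose, so q_rxn = −|q_surr| = -13.43 kJ
ΔH = q_rxn / n = -162.0 kJ/mol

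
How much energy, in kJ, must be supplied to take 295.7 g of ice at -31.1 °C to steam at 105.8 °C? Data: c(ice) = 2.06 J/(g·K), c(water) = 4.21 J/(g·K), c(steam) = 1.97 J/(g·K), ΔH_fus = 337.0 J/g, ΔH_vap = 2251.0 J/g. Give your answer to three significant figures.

q = 912 kJ

q1 (heat ice -31.1→0.0 °C): 295.7 × 2.06 × 31.1 = 18944 J
q2 (melt at 0 °C): 295.7 × 337.0 = 99651 J
q3 (heat water 0.0→100.0 °C): 295.7 × 4.21 × 100.0 = 124490 J
q4 (vaporize at 100 °C): 295.7 × 2251.0 = 665621 J
q5 (heat steam 100.0→105.8 °C): 295.7 × 1.97 × 5.8 = 3379 J
Total: 18944 + 99651 + 124490 + 665621 + 3379 = 912085 J = 912 kJ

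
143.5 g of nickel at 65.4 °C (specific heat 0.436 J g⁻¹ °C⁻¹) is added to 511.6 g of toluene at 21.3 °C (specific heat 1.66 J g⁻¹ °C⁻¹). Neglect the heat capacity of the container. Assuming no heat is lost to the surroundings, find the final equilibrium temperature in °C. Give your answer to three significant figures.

T_f = 24.3 °C

Heat lost by nickel = heat gained by toluene.
(143.5)(0.436)(65.4 − T) = (511.6)(1.66)(T − 21.3)
62.566 (65.4 − T) = 849.256 (T − 21.3)
4091.8 − 62.566 T = 849.256 T − 18089
22180.8 = 911.822 T
T = 24.33 °C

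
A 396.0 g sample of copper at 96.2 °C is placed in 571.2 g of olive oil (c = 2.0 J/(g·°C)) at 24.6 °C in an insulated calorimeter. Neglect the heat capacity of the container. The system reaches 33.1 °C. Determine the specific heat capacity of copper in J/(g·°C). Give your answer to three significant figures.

c = 0.389 J/(g·°C)

q_gained = (571.2 × 2.0) × (33.1 − 24.6) = 9710 J
q_lost = 396.0 × c × (96.2 − 33.1) = 24987.6 c
Set equal: c = 9710 / 24987.6 = 0.389 J/(g·°C)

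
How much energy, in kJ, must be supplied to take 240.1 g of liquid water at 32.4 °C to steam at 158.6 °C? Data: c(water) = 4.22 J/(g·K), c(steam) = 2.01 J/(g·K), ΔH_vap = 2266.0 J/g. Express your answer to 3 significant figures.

q1 (heat water 32.4→100.0 °C): 240.1 × 4.22 × 67.6 = 68494 J
q2 (vaporize at 100 °C): 240.1 × 2266.0 = 544067 J
q3 (heat steam 100.0→158.6 °C): 240.1 × 2.01 × 58.6 = 28280 J
Total: 68494 + 544067 + 28280 = 640841 J = 641 kJ

q = 641 kJ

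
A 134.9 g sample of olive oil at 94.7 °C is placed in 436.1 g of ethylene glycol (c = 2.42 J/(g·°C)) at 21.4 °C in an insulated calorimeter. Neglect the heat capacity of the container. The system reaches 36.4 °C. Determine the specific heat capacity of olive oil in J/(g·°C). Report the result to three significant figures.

c = 2.01 J/(g·°C)

q_gained = (436.1 × 2.42) × (36.4 − 21.4) = 15830 J
q_lost = 134.9 × c × (94.7 − 36.4) = 7864.67 c
Set equal: c = 15830 / 7864.67 = 2.01 J/(g·°C)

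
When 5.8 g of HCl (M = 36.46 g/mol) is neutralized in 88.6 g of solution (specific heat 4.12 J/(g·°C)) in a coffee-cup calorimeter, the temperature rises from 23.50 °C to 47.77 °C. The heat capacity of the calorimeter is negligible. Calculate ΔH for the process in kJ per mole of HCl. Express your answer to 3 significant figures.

ΔH = -55.7 kJ/mol

|ΔT| = |47.77 − 23.50| = 24.27 °C
|q_surr| = (88.6 × 4.12) × 24.27 = 365.032 × 24.27 = 8859 J
n(HCl) = 5.8 / 36.46 = 0.1591 mol
Temperature rose, so q_rxn = −|q_surr| = -8.859 kJ
ΔH = q_rxn / n = -55.68 kJ/mol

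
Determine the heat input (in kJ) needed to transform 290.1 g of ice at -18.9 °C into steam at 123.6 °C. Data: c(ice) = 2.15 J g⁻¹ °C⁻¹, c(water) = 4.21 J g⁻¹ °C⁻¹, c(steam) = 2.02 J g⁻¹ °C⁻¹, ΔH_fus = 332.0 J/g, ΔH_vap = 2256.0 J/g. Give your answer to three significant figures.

q = 899 kJ

q1 (heat ice -18.9→0.0 °C): 290.1 × 2.15 × 18.9 = 11788 J
q2 (melt at 0 °C): 290.1 × 332.0 = 96313 J
q3 (heat water 0.0→100.0 °C): 290.1 × 4.21 × 100.0 = 122132 J
q4 (vaporize at 100 °C): 290.1 × 2256.0 = 654466 J
q5 (heat steam 100.0→123.6 °C): 290.1 × 2.02 × 23.6 = 13830 J
Total: 11788 + 96313 + 122132 + 654466 + 13830 = 898529 J = 899 kJ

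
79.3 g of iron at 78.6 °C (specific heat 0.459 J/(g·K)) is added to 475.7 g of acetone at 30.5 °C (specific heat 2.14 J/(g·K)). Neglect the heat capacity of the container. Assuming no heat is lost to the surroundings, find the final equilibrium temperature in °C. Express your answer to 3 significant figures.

T_f = 32.2 °C

Heat lost by iron = heat gained by acetone.
(79.3)(0.459)(78.6 − T) = (475.7)(2.14)(T − 30.5)
36.3987 (78.6 − T) = 1017.998 (T − 30.5)
2860.9 − 36.3987 T = 1017.998 T − 31049
33909.9 = 1054.3967 T
T = 32.16 °C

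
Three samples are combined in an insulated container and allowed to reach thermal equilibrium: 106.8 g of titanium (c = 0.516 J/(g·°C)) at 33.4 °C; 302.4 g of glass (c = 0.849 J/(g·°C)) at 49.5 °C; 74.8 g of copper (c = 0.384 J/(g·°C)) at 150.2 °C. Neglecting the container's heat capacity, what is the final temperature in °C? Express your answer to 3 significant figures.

T_f = 55.4 °C

Σ mᵢcᵢ(T − Tᵢ) = 0  ⇒  T = Σ mᵢcᵢTᵢ / Σ mᵢcᵢ
Σ mᵢcᵢ = 106.8×0.516 + 302.4×0.849 + 74.8×0.384 = 340.5696
Σ mᵢcᵢTᵢ = 55.1088×33.4 + 256.7376×49.5 + 28.7232×150.2 = 18863
T = 18863 / 340.5696 = 55.39 °C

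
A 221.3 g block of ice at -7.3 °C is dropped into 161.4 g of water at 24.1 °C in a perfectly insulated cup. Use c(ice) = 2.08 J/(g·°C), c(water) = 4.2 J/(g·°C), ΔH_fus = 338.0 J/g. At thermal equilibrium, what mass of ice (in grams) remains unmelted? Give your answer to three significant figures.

Heat to warm all ice to 0 °C: 221.3×2.08×7.3 = 3360.2 J
Heat released by water cooling to 0 °C: 161.4×4.2×24.1 = 16337 J
16337 J < 3360.2 + 221.3×338.0 = 78159.6 J, so not all ice melts; final T = 0 °C.
Heat left for melting: 16337 − 3360.2 = 12976.8 J
Mass melted = 12976.8 / 338.0 = 38.39 g
Ice remaining = 221.3 − 38.39 = 182.91 g

m_ice remaining = 183 g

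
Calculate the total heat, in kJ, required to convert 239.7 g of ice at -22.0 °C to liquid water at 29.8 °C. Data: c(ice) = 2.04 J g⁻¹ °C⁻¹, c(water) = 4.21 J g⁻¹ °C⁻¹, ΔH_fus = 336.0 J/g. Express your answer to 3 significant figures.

q = 121 kJ

q1 (heat ice -22.0→0.0 °C): 239.7 × 2.04 × 22.0 = 10758 J
q2 (melt at 0 °C): 239.7 × 336.0 = 80539 J
q3 (heat water 0.0→29.8 °C): 239.7 × 4.21 × 29.8 = 30072 J
Total: 10758 + 80539 + 30072 = 121369 J = 121 kJ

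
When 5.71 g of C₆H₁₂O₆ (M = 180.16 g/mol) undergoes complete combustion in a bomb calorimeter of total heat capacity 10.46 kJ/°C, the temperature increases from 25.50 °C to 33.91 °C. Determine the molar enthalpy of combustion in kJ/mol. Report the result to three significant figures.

ΔT = 33.91 − 25.50 = 8.41 °C
q_cal = C_cal × ΔT = 10.46 × 8.41 = 87.9686 kJ
n = 5.71 / 180.16 = 0.03169 mol
q_rxn = −q_cal = -87.9686 kJ
ΔH = -87.9686 / 0.03169 = -2776 kJ/mol

ΔH = -2780 kJ/mol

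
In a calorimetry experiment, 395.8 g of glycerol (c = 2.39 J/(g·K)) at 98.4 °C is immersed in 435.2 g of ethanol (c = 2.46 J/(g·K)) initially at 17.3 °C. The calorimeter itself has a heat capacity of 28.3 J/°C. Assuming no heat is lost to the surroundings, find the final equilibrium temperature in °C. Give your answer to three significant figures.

Heat lost by glycerol = heat gained by ethanol + calorimeter.
(395.8)(2.39)(98.4 − T) = [(435.2)(2.46) + 28.3](T − 17.3)
945.962 (98.4 − T) = 1098.892 (T − 17.3)
93083 − 945.962 T = 1098.892 T − 19011
112094 = 2044.854 T
T = 54.82 °C

T_f = 54.8 °C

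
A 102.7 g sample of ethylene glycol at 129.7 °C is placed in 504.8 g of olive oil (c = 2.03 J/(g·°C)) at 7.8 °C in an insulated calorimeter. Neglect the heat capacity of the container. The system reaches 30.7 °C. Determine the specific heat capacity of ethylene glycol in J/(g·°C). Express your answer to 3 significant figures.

q_gained = (504.8 × 2.03) × (30.7 − 7.8) = 23470 J
q_lost = 102.7 × c × (129.7 − 30.7) = 10167.3 c
Set equal: c = 23470 / 10167.3 = 2.31 J/(g·°C)

c = 2.31 J/(g·°C)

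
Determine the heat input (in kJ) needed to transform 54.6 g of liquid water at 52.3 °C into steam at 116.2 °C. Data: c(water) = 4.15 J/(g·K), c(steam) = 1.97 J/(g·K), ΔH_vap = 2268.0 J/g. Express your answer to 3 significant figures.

q1 (heat water 52.3→100.0 °C): 54.6 × 4.15 × 47.7 = 10808 J
q2 (vaporize at 100 °C): 54.6 × 2268.0 = 123833 J
q3 (heat steam 100.0→116.2 °C): 54.6 × 1.97 × 16.2 = 1743 J
Total: 10808 + 123833 + 1743 = 136384 J = 136 kJ

q = 136 kJ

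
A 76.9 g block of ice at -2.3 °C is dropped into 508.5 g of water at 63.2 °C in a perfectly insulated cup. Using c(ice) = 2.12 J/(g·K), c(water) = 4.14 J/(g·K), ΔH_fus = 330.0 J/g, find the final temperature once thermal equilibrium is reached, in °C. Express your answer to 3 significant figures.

Heat to bring ice to 0 °C and melt it: q₁ = 76.9×2.12×2.3 + 76.9×330.0 = 25752 J
Heat the water can supply cooling to 0 °C: 508.5×4.14×63.2 = 133048 J > q₁, so all ice melts.
Energy balance: 508.5×4.14×(63.2 − T) = 25752 + 76.9×4.14×(T − 0)
2105.19(63.2 − T) = 25752 + 318.366 T
133048 − 25752 = 2423.556 T
T = 107296 / 2423.556 = 44.27 °C

T_f = 44.3 °C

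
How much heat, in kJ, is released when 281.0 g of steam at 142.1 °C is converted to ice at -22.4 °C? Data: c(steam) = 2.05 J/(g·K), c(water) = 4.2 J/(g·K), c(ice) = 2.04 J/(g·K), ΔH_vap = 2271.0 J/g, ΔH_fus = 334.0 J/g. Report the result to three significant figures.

q1 (cool steam 142.1→100 °C): 281.0 × 2.05 × 42.1 = 24252 J
q2 (condense at 100 °C): 281.0 × 2271.0 = 638151 J
q3 (cool water 100→0 °C): 281.0 × 4.2 × 100.0 = 118020 J
q4 (freeze at 0 °C): 281.0 × 334.0 = 93854 J
q5 (cool ice 0→-22.4 °C): 281.0 × 2.04 × 22.4 = 12841 J
Total: 24252 + 638151 + 118020 + 93854 + 12841 = 887118 J = 887 kJ

q = 887 kJ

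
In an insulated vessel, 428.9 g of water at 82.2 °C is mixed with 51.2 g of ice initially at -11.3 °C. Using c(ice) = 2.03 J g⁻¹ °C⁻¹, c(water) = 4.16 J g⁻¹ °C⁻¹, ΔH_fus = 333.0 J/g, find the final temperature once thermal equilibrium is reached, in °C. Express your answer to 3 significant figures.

Heat to bring ice to 0 °C and melt it: q₁ = 51.2×2.03×11.3 + 51.2×333.0 = 18224 J
Heat the water can supply cooling to 0 °C: 428.9×4.16×82.2 = 146663 J > q₁, so all ice melts.
Energy balance: 428.9×4.16×(82.2 − T) = 18224 + 51.2×4.16×(T − 0)
1784.224(82.2 − T) = 18224 + 212.992 T
146663 − 18224 = 1997.216 T
T = 128439 / 1997.216 = 64.31 °C

T_f = 64.3 °C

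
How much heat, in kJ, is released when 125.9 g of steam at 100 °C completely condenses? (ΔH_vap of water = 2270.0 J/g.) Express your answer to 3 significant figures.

q = m × ΔH_vap = 125.9 × 2270.0 = 285800 J = 286 kJ

q = 286 kJ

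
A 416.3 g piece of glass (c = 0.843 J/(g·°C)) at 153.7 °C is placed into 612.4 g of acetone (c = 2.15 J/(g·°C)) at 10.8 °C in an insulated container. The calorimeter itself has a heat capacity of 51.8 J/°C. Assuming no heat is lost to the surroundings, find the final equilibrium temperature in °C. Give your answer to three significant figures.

T_f = 40.0 °C

Heat lost by glass = heat gained by acetone + calorimeter.
(416.3)(0.843)(153.7 − T) = [(612.4)(2.15) + 51.8](T − 10.8)
350.9409 (153.7 − T) = 1368.46 (T − 10.8)
53940 − 350.9409 T = 1368.46 T − 14779
68719 = 1719.4009 T
T = 39.97 °C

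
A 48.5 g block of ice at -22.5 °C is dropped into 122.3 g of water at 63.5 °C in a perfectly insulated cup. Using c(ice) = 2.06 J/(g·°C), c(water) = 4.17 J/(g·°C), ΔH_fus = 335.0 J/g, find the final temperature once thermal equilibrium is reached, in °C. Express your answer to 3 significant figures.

Heat to bring ice to 0 °C and melt it: q₁ = 48.5×2.06×22.5 + 48.5×335.0 = 18495 J
Heat the water can supply cooling to 0 °C: 122.3×4.17×63.5 = 32384.4 J > q₁, so all ice melts.
Energy balance: 122.3×4.17×(63.5 − T) = 18495 + 48.5×4.17×(T − 0)
509.991(63.5 − T) = 18495 + 202.245 T
32384.4 − 18495 = 712.236 T
T = 13889.4 / 712.236 = 19.50 °C

T_f = 19.5 °C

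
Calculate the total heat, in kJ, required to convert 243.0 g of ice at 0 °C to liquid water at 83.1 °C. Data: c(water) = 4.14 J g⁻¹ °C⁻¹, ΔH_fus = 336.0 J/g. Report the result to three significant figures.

q1 (melt at 0 °C): 243.0 × 336.0 = 81648 J
q2 (heat water 0.0→83.1 °C): 243.0 × 4.14 × 83.1 = 83600 J
Total: 81648 + 83600 = 165248 J = 165 kJ

q = 165 kJ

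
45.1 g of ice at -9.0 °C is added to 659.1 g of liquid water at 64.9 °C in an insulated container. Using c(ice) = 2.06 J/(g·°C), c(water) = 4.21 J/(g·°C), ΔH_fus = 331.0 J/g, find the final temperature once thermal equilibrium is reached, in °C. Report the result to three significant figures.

T_f = 55.4 °C

Heat to bring ice to 0 °C and melt it: q₁ = 45.1×2.06×9.0 + 45.1×331.0 = 15764 J
Heat the water can supply cooling to 0 °C: 659.1×4.21×64.9 = 180085 J > q₁, so all ice melts.
Energy balance: 659.1×4.21×(64.9 − T) = 15764 + 45.1×4.21×(T − 0)
2774.811(64.9 − T) = 15764 + 189.871 T
180085 − 15764 = 2964.682 T
T = 164321 / 2964.682 = 55.43 °C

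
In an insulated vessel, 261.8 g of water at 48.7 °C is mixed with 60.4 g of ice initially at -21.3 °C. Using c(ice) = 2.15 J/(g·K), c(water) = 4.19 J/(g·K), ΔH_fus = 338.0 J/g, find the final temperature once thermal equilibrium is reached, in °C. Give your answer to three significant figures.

Heat to bring ice to 0 °C and melt it: q₁ = 60.4×2.15×21.3 + 60.4×338.0 = 23181 J
Heat the water can supply cooling to 0 °C: 261.8×4.19×48.7 = 53421.1 J > q₁, so all ice melts.
Energy balance: 261.8×4.19×(48.7 − T) = 23181 + 60.4×4.19×(T − 0)
1096.942(48.7 − T) = 23181 + 253.076 T
53421.1 − 23181 = 1350.018 T
T = 30240.1 / 1350.018 = 22.40 °C

T_f = 22.4 °C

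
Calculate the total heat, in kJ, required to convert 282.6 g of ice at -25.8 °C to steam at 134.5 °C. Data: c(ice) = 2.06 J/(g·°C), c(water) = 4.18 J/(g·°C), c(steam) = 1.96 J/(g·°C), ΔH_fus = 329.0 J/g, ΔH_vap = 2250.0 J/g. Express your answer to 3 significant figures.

q1 (heat ice -25.8→0.0 °C): 282.6 × 2.06 × 25.8 = 15020 J
q2 (melt at 0 °C): 282.6 × 329.0 = 92975 J
q3 (heat water 0.0→100.0 °C): 282.6 × 4.18 × 100.0 = 118127 J
q4 (vaporize at 100 °C): 282.6 × 2250.0 = 635850 J
q5 (heat steam 100.0→134.5 °C): 282.6 × 1.96 × 34.5 = 19109 J
Total: 15020 + 92975 + 118127 + 635850 + 19109 = 881081 J = 881 kJ

q = 881 kJ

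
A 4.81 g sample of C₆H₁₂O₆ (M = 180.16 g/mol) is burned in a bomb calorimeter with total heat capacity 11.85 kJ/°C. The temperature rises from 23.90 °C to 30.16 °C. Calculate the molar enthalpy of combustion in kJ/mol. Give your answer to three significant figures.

ΔH = -2780 kJ/mol

ΔT = 30.16 − 23.90 = 6.26 °C
q_cal = C_cal × ΔT = 11.85 × 6.26 = 74.181 kJ
n = 4.81 / 180.16 = 0.02670 mol
q_rxn = −q_cal = -74.181 kJ
ΔH = -74.181 / 0.02670 = -2778 kJ/mol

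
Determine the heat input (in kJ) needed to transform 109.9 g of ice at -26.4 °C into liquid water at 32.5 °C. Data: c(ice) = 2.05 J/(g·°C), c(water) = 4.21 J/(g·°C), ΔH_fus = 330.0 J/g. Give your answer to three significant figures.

q1 (heat ice -26.4→0.0 °C): 109.9 × 2.05 × 26.4 = 5948 J
q2 (melt at 0 °C): 109.9 × 330.0 = 36267 J
q3 (heat water 0.0→32.5 °C): 109.9 × 4.21 × 32.5 = 15037 J
Total: 5948 + 36267 + 15037 = 57252 J = 57.3 kJ

q = 57.3 kJ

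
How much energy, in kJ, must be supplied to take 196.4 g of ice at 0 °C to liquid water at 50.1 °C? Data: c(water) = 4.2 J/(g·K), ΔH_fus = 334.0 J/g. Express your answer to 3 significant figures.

q = 107 kJ

q1 (melt at 0 °C): 196.4 × 334.0 = 65598 J
q2 (heat water 0.0→50.1 °C): 196.4 × 4.2 × 50.1 = 41326 J
Total: 65598 + 41326 = 106924 J = 107 kJ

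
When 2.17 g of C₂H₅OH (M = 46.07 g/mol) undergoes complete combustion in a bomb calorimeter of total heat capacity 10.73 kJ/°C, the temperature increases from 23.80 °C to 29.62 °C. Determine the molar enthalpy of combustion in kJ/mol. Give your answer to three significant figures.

ΔH = -1330 kJ/mol

ΔT = 29.62 − 23.80 = 5.82 °C
q_cal = C_cal × ΔT = 10.73 × 5.82 = 62.4486 kJ
n = 2.17 / 46.07 = 0.04710 mol
q_rxn = −q_cal = -62.4486 kJ
ΔH = -62.4486 / 0.04710 = -1326 kJ/mol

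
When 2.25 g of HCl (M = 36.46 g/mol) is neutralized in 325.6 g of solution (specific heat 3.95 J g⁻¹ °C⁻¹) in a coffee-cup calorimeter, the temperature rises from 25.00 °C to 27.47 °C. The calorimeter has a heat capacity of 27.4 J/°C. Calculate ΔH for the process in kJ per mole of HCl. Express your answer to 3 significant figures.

ΔH = -52.6 kJ/mol

|ΔT| = |27.47 − 25.00| = 2.47 °C
|q_surr| = (325.6 × 3.95 + 27.4) × 2.47 = 1313.52 × 2.47 = 3244 J
n(HCl) = 2.25 / 36.46 = 0.06171 mol
Temperature rose, so q_rxn = −|q_surr| = -3.244 kJ
ΔH = q_rxn / n = -52.57 kJ/mol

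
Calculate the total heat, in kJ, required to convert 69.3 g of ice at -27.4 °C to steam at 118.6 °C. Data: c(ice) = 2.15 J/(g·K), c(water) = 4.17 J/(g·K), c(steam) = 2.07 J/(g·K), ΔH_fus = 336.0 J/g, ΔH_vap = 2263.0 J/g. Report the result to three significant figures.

q1 (heat ice -27.4→0.0 °C): 69.3 × 2.15 × 27.4 = 4082 J
q2 (melt at 0 °C): 69.3 × 336.0 = 23285 J
q3 (heat water 0.0→100.0 °C): 69.3 × 4.17 × 100.0 = 28898 J
q4 (vaporize at 100 °C): 69.3 × 2263.0 = 156826 J
q5 (heat steam 100.0→118.6 °C): 69.3 × 2.07 × 18.6 = 2668 J
Total: 4082 + 23285 + 28898 + 156826 + 2668 = 215759 J = 216 kJ

q = 216 kJ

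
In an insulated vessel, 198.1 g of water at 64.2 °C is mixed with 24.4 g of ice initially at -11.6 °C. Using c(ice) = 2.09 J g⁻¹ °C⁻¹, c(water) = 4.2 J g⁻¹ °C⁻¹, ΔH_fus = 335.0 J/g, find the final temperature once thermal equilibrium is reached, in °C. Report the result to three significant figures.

T_f = 47.8 °C

Heat to bring ice to 0 °C and melt it: q₁ = 24.4×2.09×11.6 + 24.4×335.0 = 8765.6 J
Heat the water can supply cooling to 0 °C: 198.1×4.2×64.2 = 53415.7 J > q₁, so all ice melts.
Energy balance: 198.1×4.2×(64.2 − T) = 8765.6 + 24.4×4.2×(T − 0)
832.02(64.2 − T) = 8765.6 + 102.48 T
53415.7 − 8765.6 = 934.50 T
T = 44650.1 / 934.50 = 47.78 °C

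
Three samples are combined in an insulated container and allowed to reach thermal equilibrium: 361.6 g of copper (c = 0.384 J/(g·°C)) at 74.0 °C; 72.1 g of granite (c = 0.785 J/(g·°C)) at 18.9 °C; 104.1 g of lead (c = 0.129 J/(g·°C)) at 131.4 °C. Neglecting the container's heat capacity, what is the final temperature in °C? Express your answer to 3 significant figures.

Σ mᵢcᵢ(T − Tᵢ) = 0  ⇒  T = Σ mᵢcᵢTᵢ / Σ mᵢcᵢ
Σ mᵢcᵢ = 361.6×0.384 + 72.1×0.785 + 104.1×0.129 = 208.8818
Σ mᵢcᵢTᵢ = 138.8544×74.0 + 56.5985×18.9 + 13.4289×131.4 = 13109
T = 13109 / 208.8818 = 62.76 °C

T_f = 62.8 °C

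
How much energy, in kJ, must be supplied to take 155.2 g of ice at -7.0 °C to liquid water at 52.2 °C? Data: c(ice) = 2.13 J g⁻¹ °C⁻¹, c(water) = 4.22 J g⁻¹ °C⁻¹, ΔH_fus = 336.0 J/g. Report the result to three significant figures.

q = 88.6 kJ

q1 (heat ice -7.0→0.0 °C): 155.2 × 2.13 × 7.0 = 2314 J
q2 (melt at 0 °C): 155.2 × 336.0 = 52147 J
q3 (heat water 0.0→52.2 °C): 155.2 × 4.22 × 52.2 = 34188 J
Total: 2314 + 52147 + 34188 = 88649 J = 88.6 kJ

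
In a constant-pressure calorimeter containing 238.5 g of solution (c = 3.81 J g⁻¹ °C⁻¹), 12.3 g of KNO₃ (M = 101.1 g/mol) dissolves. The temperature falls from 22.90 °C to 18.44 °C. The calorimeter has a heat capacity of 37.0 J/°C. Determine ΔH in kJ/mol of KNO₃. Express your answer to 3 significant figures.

|ΔT| = |18.44 − 22.90| = 4.46 °C
|q_surr| = (238.5 × 3.81 + 37.0) × 4.46 = 945.685 × 4.46 = 4218 J
n(KNO₃) = 12.3 / 101.1 = 0.1217 mol
Temperature fell, so q_rxn = +|q_surr| = 4.218 kJ
ΔH = q_rxn / n = 34.66 kJ/mol

ΔH = 34.7 kJ/mol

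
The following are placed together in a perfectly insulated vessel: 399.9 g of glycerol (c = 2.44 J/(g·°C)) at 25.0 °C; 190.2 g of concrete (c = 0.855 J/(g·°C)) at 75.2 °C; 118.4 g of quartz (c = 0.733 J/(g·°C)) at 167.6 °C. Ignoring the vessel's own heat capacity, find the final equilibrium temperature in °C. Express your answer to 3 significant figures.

T_f = 41.8 °C

Σ mᵢcᵢ(T − Tᵢ) = 0  ⇒  T = Σ mᵢcᵢTᵢ / Σ mᵢcᵢ
Σ mᵢcᵢ = 399.9×2.44 + 190.2×0.855 + 118.4×0.733 = 1225.1642
Σ mᵢcᵢTᵢ = 975.756×25.0 + 162.621×75.2 + 86.7872×167.6 = 51169
T = 51169 / 1225.1642 = 41.77 °C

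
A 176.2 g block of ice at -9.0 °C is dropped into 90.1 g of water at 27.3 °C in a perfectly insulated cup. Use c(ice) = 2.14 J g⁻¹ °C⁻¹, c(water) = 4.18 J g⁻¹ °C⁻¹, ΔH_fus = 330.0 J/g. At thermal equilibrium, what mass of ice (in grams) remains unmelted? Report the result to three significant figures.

m_ice remaining = 155 g

Heat to warm all ice to 0 °C: 176.2×2.14×9.0 = 3393.6 J
Heat released by water cooling to 0 °C: 90.1×4.18×27.3 = 10282 J
10282 J < 3393.6 + 176.2×330.0 = 61539.6 J, so not all ice melts; final T = 0 °C.
Heat left for melting: 10282 − 3393.6 = 6888.4 J
Mass melted = 6888.4 / 330.0 = 20.87 g
Ice remaining = 176.2 − 20.87 = 155.33 g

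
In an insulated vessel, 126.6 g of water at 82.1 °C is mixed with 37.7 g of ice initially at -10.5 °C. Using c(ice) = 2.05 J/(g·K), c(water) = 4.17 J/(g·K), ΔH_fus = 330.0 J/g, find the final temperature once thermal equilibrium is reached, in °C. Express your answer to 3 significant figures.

T_f = 43.9 °C

Heat to bring ice to 0 °C and melt it: q₁ = 37.7×2.05×10.5 + 37.7×330.0 = 13252 J
Heat the water can supply cooling to 0 °C: 126.6×4.17×82.1 = 43342.4 J > q₁, so all ice melts.
Energy balance: 126.6×4.17×(82.1 − T) = 13252 + 37.7×4.17×(T − 0)
527.922(82.1 − T) = 13252 + 157.209 T
43342.4 − 13252 = 685.131 T
T = 30090.4 / 685.131 = 43.92 °C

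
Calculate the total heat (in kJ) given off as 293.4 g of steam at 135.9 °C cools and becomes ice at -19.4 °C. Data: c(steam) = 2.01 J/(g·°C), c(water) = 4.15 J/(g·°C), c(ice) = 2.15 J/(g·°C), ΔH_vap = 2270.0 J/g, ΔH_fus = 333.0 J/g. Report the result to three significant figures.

q1 (cool steam 135.9→100 °C): 293.4 × 2.01 × 35.9 = 21171 J
q2 (condense at 100 °C): 293.4 × 2270.0 = 666018 J
q3 (cool water 100→0 °C): 293.4 × 4.15 × 100.0 = 121761 J
q4 (freeze at 0 °C): 293.4 × 333.0 = 97702 J
q5 (cool ice 0→-19.4 °C): 293.4 × 2.15 × 19.4 = 12238 J
Total: 21171 + 666018 + 121761 + 97702 + 12238 = 918890 J = 919 kJ

q = 919 kJ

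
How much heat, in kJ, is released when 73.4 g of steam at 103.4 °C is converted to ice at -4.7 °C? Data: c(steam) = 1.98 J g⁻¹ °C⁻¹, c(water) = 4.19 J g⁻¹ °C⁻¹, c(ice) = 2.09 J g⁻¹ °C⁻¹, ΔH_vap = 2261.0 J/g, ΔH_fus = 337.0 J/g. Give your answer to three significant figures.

q = 223 kJ

q1 (cool steam 103.4→100 °C): 73.4 × 1.98 × 3.4 = 494 J
q2 (condense at 100 °C): 73.4 × 2261.0 = 165957 J
q3 (cool water 100→0 °C): 73.4 × 4.19 × 100.0 = 30755 J
q4 (freeze at 0 °C): 73.4 × 337.0 = 24736 J
q5 (cool ice 0→-4.7 °C): 73.4 × 2.09 × 4.7 = 721 J
Total: 494 + 165957 + 30755 + 24736 + 721 = 222663 J = 223 kJ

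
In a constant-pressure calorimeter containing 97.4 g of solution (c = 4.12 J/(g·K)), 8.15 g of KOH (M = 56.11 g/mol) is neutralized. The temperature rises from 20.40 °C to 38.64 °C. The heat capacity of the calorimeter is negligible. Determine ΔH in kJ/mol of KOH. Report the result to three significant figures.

ΔH = -50.4 kJ/mol

|ΔT| = |38.64 − 20.40| = 18.24 °C
|q_surr| = (97.4 × 4.12) × 18.24 = 401.288 × 18.24 = 7319 J
n(KOH) = 8.15 / 56.11 = 0.1453 mol
Temperature rose, so q_rxn = −|q_surr| = -7.319 kJ
ΔH = q_rxn / n = -50.37 kJ/mol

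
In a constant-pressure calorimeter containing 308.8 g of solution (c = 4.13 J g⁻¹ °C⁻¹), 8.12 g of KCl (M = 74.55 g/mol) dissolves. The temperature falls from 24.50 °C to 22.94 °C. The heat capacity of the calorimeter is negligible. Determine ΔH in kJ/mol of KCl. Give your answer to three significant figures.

|ΔT| = |22.94 − 24.50| = 1.56 °C
|q_surr| = (308.8 × 4.13) × 1.56 = 1275.344 × 1.56 = 1990 J
n(KCl) = 8.12 / 74.55 = 0.1089 mol
Temperature fell, so q_rxn = +|q_surr| = 1.990 kJ
ΔH = q_rxn / n = 18.27 kJ/mol

ΔH = 18.3 kJ/mol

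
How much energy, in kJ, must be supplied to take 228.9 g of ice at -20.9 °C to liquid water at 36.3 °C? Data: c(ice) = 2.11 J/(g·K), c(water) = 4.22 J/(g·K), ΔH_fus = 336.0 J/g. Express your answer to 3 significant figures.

q1 (heat ice -20.9→0.0 °C): 228.9 × 2.11 × 20.9 = 10094 J
q2 (melt at 0 °C): 228.9 × 336.0 = 76910 J
q3 (heat water 0.0→36.3 °C): 228.9 × 4.22 × 36.3 = 35064 J
Total: 10094 + 76910 + 35064 = 122068 J = 122 kJ

q = 122 kJ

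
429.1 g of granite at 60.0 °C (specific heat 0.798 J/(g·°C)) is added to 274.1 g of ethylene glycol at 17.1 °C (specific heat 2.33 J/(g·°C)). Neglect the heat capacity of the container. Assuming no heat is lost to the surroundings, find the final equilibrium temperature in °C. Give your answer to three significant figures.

T_f = 32.1 °C

Heat lost by granite = heat gained by ethylene glycol.
(429.1)(0.798)(60.0 − T) = (274.1)(2.33)(T − 17.1)
342.4218 (60.0 − T) = 638.653 (T − 17.1)
20545 − 342.4218 T = 638.653 T − 10921
31466 = 981.0748 T
T = 32.07 °C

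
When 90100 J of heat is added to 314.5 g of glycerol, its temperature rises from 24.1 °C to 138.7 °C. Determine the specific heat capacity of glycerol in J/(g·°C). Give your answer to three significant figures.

c = 2.50 J/(g·°C)

c = q / (m ΔT) = 90100 / (314.5 × 114.6)
c = 90100 / 36041.7 = 2.50 J/(g·°C)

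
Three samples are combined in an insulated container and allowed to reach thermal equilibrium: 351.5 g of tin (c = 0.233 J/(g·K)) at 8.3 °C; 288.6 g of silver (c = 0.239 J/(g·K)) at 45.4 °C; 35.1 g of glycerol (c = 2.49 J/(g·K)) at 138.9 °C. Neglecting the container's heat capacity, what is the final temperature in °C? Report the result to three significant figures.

Σ mᵢcᵢ(T − Tᵢ) = 0  ⇒  T = Σ mᵢcᵢTᵢ / Σ mᵢcᵢ
Σ mᵢcᵢ = 351.5×0.233 + 288.6×0.239 + 35.1×2.49 = 238.2739
Σ mᵢcᵢTᵢ = 81.8995×8.3 + 68.9754×45.4 + 87.399×138.9 = 15951
T = 15951 / 238.2739 = 66.94 °C

T_f = 66.9 °C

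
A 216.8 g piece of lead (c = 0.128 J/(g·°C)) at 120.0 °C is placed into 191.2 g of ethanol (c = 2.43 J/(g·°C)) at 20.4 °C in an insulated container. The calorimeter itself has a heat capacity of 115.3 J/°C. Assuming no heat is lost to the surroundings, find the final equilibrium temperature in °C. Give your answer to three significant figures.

Heat lost by lead = heat gained by ethanol + calorimeter.
(216.8)(0.128)(120.0 − T) = [(191.2)(2.43) + 115.3](T − 20.4)
27.7504 (120.0 − T) = 579.916 (T − 20.4)
3330.0 − 27.7504 T = 579.916 T − 11830
15160.0 = 607.6664 T
T = 24.948 °C

T_f = 24.9 °C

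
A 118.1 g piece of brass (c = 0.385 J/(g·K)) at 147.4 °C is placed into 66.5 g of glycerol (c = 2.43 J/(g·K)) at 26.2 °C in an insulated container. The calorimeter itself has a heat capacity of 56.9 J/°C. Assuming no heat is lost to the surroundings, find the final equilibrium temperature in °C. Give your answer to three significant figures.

Heat lost by brass = heat gained by glycerol + calorimeter.
(118.1)(0.385)(147.4 − T) = [(66.5)(2.43) + 56.9](T − 26.2)
45.4685 (147.4 − T) = 218.495 (T − 26.2)
6702.1 − 45.4685 T = 218.495 T − 5724.6
12426.7 = 263.9635 T
T = 47.08 °C

T_f = 47.1 °C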